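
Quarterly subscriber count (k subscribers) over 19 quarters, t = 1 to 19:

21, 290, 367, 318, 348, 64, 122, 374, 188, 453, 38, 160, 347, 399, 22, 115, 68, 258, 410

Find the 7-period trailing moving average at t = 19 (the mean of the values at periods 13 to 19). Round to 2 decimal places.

Sum of periods 13–19: 347 + 399 + 22 + 115 + 68 + 258 + 410 = 1619
Divide by 7: 1619 / 7 = 231.29

231.29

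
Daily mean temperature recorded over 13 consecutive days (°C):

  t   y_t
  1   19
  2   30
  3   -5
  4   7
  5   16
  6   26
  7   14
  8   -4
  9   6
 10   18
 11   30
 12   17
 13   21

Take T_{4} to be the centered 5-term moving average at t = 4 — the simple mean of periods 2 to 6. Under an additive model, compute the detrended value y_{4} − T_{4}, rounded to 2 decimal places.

-7.80

Trend T_4 = (30 + (-5) + 7 + 16 + 26) / 5 = 74/5 = 14.8000
Detrended value: 7 − 14.8000 = -7.80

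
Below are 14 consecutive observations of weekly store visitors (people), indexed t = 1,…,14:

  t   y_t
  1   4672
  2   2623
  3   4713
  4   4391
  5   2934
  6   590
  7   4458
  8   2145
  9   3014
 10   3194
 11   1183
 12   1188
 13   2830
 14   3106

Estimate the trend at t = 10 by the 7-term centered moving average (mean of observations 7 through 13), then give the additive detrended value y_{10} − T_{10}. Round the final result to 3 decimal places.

Trend T_10 = (4458 + 2145 + 3014 + 3194 + 1183 + 1188 + 2830) / 7 = 18012/7 = 2573.14286
Detrended value: 3194 − 2573.14286 = 620.857

620.857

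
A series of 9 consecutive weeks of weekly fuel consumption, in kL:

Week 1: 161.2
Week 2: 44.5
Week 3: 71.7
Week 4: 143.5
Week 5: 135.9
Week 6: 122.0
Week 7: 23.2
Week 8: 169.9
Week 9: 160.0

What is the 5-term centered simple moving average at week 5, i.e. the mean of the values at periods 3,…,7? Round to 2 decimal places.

99.26

Sum of periods 3–7: 71.7 + 143.5 + 135.9 + 122.0 + 23.2 = 496.3
Divide by 5: 496.3 / 5 = 99.26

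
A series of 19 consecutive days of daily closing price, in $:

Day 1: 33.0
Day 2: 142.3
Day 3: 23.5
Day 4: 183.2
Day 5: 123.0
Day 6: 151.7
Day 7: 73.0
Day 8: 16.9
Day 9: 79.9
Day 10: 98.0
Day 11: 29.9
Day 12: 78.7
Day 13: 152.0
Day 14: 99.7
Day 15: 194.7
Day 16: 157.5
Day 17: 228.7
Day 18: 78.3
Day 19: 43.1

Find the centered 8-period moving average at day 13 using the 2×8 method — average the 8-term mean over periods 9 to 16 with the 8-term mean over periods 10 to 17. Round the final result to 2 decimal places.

120.60

Sum over 9–16: 79.9 + 98.0 + 29.9 + 78.7 + 152.0 + 99.7 + 194.7 + 157.5 = 890.4
Sum over 10–17: 98.0 + 29.9 + 78.7 + 152.0 + 99.7 + 194.7 + 157.5 + 228.7 = 1039.2
CMA at t=13 = (890.4 + 1039.2) / (2·8) = 1929.6 / 16 = 120.60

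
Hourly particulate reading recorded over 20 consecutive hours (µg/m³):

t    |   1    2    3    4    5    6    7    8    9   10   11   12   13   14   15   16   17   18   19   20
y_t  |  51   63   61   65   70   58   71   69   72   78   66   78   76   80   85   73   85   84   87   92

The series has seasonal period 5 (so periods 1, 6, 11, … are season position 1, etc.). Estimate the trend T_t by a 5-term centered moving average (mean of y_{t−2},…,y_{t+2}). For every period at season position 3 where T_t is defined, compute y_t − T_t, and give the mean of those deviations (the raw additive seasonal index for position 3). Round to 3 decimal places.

Season position 3 occurs at t = 3, 8, 13, 18 (where T_t is defined).
t=3: T_3 = 62.00000; y_3 − T_3 = 61 − 62.00000 = -1.00000
t=8: T_8 = 69.60000; y_8 − T_8 = 69 − 69.60000 = -0.60000
t=13: T_13 = 77.00000; y_13 − T_13 = 76 − 77.00000 = -1.00000
t=18: T_18 = 84.20000; y_18 − T_18 = 84 − 84.20000 = -0.20000
Mean deviation: (-1.00000 + -0.60000 + -1.00000 + -0.20000) / 4 = -0.700

-0.700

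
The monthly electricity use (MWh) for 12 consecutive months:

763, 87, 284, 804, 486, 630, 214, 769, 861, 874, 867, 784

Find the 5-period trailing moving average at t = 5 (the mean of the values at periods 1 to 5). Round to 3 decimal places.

Sum of periods 1–5: 763 + 87 + 284 + 804 + 486 = 2424
Divide by 5: 2424 / 5 = 484.800

484.800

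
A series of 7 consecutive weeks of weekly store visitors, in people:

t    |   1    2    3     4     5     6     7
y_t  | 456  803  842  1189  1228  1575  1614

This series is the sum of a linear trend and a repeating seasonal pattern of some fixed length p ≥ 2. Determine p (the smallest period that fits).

2

First differences y_{t+1} − y_t: 347, 39, 347, 39, 347, 39, …
The difference pattern repeats every 2 terms and not for any smaller step, so p = 2.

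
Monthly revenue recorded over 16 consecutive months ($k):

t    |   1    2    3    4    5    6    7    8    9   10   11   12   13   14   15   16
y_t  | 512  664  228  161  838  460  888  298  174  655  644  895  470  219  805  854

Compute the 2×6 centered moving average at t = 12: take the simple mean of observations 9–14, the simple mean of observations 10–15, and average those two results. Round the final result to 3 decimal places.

Sum over 9–14: 174 + 655 + 644 + 895 + 470 + 219 = 3057
Sum over 10–15: 655 + 644 + 895 + 470 + 219 + 805 = 3688
CMA at t=12 = (3057 + 3688) / (2·6) = 6745 / 12 = 562.083

562.083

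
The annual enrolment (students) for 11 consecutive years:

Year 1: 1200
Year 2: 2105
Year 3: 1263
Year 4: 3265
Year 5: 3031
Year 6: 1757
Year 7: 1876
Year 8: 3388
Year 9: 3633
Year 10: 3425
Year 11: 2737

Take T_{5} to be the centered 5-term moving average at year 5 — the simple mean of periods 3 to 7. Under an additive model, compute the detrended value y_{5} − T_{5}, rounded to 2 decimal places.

Trend T_5 = (1263 + 3265 + 3031 + 1757 + 1876) / 5 = 11192/5 = 2238.4000
Detrended value: 3031 − 2238.4000 = 792.60

792.60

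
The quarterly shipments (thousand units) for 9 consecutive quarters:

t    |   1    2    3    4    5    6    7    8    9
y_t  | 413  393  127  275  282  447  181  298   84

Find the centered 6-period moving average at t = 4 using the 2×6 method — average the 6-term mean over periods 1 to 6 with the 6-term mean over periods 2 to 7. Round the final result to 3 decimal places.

Sum over 1–6: 413 + 393 + 127 + 275 + 282 + 447 = 1937
Sum over 2–7: 393 + 127 + 275 + 282 + 447 + 181 = 1705
CMA at t=4 = (1937 + 1705) / (2·6) = 3642 / 12 = 303.500

303.500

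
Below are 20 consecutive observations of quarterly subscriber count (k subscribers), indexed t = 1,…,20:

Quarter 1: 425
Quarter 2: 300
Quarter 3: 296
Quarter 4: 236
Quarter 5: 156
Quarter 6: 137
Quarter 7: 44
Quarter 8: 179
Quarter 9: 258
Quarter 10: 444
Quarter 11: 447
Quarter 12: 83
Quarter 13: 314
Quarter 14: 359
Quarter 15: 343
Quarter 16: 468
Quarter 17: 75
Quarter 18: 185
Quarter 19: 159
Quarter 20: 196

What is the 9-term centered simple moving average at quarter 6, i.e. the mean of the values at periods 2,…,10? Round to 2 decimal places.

Sum of periods 2–10: 300 + 296 + 236 + 156 + 137 + 44 + 179 + 258 + 444 = 2050
Divide by 9: 2050 / 9 = 227.78

227.78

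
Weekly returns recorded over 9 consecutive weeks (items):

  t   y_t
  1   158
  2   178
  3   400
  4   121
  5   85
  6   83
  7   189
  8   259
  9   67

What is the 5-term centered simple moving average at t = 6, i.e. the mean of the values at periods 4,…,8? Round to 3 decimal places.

147.400

Sum of periods 4–8: 121 + 85 + 83 + 189 + 259 = 737
Divide by 5: 737 / 5 = 147.400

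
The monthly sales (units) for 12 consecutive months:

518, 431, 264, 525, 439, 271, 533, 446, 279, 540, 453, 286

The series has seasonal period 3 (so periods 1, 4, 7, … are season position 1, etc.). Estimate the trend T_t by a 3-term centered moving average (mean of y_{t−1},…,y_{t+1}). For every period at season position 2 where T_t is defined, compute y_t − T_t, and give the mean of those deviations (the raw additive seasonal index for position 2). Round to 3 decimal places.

26.833

Season position 2 occurs at t = 2, 5, 8, 11 (where T_t is defined).
t=2: T_2 = 404.33333; y_2 − T_2 = 431 − 404.33333 = 26.66667
t=5: T_5 = 411.66667; y_5 − T_5 = 439 − 411.66667 = 27.33333
t=8: T_8 = 419.33333; y_8 − T_8 = 446 − 419.33333 = 26.66667
t=11: T_11 = 426.33333; y_11 − T_11 = 453 − 426.33333 = 26.66667
Mean deviation: (26.66667 + 27.33333 + 26.66667 + 26.66667) / 4 = 26.833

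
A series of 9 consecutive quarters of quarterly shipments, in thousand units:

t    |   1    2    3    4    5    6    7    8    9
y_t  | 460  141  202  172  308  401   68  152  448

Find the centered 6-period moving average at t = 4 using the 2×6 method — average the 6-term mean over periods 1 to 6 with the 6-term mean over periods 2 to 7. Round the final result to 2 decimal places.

248.00

Sum over 1–6: 460 + 141 + 202 + 172 + 308 + 401 = 1684
Sum over 2–7: 141 + 202 + 172 + 308 + 401 + 68 = 1292
CMA at t=4 = (1684 + 1292) / (2·6) = 2976 / 12 = 248.00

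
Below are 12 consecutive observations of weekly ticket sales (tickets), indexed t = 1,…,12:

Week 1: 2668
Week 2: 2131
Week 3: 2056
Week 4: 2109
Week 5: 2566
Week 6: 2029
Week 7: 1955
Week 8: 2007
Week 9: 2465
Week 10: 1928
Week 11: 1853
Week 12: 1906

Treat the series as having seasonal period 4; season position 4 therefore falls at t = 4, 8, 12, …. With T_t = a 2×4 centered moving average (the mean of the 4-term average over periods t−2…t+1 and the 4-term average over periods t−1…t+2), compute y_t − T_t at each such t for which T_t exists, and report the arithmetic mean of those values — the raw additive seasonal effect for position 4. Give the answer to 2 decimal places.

-94.06

Season position 4 occurs at t = 4, 8 (where T_t is defined).
t=4: T_4 = 2202.7500; y_4 − T_4 = 2109 − 2202.7500 = -93.7500
t=8: T_8 = 2101.3750; y_8 − T_8 = 2007 − 2101.3750 = -94.3750
Mean deviation: (-93.7500 + -94.3750) / 2 = -94.06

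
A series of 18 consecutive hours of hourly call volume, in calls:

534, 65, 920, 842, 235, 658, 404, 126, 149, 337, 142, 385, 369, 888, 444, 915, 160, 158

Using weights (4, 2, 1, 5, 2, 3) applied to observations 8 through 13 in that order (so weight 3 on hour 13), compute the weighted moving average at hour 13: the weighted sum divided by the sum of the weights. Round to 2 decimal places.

219.18

Weighted sum: 4·126 + 2·149 + 1·337 + 5·142 + 2·385 + 3·369 = 504 + 298 + 337 + 710 + 770 + 1107 = 3726
Weight total: 4 + 2 + 1 + 5 + 2 + 3 = 17
WMA = 3726 / 17 = 219.18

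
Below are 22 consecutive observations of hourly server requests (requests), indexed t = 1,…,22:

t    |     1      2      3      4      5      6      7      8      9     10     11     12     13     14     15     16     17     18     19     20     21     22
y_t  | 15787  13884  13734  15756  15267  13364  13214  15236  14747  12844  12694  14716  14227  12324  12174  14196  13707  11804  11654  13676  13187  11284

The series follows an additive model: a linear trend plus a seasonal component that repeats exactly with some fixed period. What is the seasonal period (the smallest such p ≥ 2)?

First differences y_{t+1} − y_t: -1903, -150, 2022, -489, -1903, -150, 2022, -489, -1903, -150, …
The difference pattern repeats every 4 terms and not for any smaller step, so p = 4.

4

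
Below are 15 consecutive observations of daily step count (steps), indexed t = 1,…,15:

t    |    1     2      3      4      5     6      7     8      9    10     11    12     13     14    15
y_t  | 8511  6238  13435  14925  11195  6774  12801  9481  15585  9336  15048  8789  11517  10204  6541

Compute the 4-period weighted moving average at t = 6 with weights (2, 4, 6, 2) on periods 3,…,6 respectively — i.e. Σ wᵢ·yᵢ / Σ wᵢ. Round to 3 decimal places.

11949.143

Weighted sum: 2·13435 + 4·14925 + 6·11195 + 2·6774 = 26870 + 59700 + 67170 + 13548 = 167288
Weight total: 2 + 4 + 6 + 2 = 14
WMA = 167288 / 14 = 11949.143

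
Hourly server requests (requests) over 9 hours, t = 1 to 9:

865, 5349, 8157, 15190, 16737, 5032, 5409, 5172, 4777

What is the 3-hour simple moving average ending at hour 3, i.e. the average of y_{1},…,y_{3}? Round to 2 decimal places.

4790.33

Sum of periods 1–3: 865 + 5349 + 8157 = 14371
Divide by 3: 14371 / 3 = 4790.33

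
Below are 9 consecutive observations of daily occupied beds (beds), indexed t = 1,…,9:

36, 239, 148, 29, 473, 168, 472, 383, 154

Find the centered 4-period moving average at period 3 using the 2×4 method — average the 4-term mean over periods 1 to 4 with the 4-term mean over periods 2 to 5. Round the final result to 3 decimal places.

Sum over 1–4: 36 + 239 + 148 + 29 = 452
Sum over 2–5: 239 + 148 + 29 + 473 = 889
CMA at t=3 = (452 + 889) / (2·4) = 1341 / 8 = 167.625

167.625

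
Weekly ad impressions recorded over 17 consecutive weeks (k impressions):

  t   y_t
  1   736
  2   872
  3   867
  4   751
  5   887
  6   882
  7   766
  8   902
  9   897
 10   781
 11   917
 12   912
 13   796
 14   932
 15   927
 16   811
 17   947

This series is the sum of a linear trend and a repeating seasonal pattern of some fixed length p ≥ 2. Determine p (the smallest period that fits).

First differences y_{t+1} − y_t: 136, -5, -116, 136, -5, -116, 136, -5, …
The difference pattern repeats every 3 terms and not for any smaller step, so p = 3.

3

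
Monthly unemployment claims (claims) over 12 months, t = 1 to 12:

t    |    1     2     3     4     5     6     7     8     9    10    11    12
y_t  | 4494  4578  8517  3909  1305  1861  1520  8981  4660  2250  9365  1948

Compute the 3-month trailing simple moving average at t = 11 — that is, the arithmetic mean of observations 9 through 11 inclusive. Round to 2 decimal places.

Sum of periods 9–11: 4660 + 2250 + 9365 = 16275
Divide by 3: 16275 / 3 = 5425.00

5425.00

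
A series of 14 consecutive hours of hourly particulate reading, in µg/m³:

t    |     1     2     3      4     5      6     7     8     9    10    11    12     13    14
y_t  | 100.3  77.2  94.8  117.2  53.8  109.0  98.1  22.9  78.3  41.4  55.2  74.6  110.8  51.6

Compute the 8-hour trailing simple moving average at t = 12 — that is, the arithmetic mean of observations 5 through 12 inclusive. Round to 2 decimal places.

66.66

Sum of periods 5–12: 53.8 + 109.0 + 98.1 + 22.9 + 78.3 + 41.4 + 55.2 + 74.6 = 533.3
Divide by 8: 533.3 / 8 = 66.66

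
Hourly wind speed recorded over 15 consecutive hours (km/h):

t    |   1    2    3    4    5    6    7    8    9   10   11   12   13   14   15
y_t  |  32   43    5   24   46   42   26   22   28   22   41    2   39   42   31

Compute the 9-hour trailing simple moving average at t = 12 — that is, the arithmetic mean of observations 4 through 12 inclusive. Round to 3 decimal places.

Sum of periods 4–12: 24 + 46 + 42 + 26 + 22 + 28 + 22 + 41 + 2 = 253
Divide by 9: 253 / 9 = 28.111

28.111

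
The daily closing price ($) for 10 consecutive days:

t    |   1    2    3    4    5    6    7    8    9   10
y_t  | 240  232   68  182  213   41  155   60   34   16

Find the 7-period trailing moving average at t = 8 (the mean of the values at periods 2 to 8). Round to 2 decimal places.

Sum of periods 2–8: 232 + 68 + 182 + 213 + 41 + 155 + 60 = 951
Divide by 7: 951 / 7 = 135.86

135.86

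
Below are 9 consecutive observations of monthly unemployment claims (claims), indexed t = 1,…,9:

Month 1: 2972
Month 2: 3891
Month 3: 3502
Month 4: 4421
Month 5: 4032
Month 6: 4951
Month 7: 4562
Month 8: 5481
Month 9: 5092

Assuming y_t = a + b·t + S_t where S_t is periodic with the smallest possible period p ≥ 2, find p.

First differences y_{t+1} − y_t: 919, -389, 919, -389, 919, -389, …
The difference pattern repeats every 2 terms and not for any smaller step, so p = 2.

2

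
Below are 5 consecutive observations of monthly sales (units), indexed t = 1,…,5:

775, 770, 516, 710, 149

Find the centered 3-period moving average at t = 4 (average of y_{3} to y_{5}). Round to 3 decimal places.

Sum of periods 3–5: 516 + 710 + 149 = 1375
Divide by 3: 1375 / 3 = 458.333

458.333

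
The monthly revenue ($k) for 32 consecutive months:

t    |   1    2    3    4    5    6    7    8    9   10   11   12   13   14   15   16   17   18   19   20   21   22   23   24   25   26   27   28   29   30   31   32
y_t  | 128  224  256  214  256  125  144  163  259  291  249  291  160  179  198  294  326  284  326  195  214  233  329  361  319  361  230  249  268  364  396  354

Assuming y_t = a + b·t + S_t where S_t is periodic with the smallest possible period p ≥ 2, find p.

First differences y_{t+1} − y_t: 96, 32, -42, 42, -131, 19, 19, 96, 32, -42, 42, -131, 19, 19, 96, 32, …
The difference pattern repeats every 7 terms and not for any smaller step, so p = 7.

7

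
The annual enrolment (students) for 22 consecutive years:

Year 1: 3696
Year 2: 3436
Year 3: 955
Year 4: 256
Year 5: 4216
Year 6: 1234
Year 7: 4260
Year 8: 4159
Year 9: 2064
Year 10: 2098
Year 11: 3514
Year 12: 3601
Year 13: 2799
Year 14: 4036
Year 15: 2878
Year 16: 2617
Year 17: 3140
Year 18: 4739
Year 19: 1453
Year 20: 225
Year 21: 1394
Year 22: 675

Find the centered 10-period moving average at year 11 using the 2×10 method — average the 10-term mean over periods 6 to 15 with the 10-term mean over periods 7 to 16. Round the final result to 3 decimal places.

3133.450

Sum over 6–15: 1234 + 4260 + 4159 + 2064 + 2098 + 3514 + 3601 + 2799 + 4036 + 2878 = 30643
Sum over 7–16: 4260 + 4159 + 2064 + 2098 + 3514 + 3601 + 2799 + 4036 + 2878 + 2617 = 32026
CMA at t=11 = (30643 + 32026) / (2·10) = 62669 / 20 = 3133.450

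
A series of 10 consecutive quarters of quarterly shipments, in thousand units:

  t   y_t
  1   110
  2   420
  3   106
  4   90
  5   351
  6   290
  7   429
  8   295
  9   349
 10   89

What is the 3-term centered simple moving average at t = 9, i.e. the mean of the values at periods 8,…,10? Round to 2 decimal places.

244.33

Sum of periods 8–10: 295 + 349 + 89 = 733
Divide by 3: 733 / 3 = 244.33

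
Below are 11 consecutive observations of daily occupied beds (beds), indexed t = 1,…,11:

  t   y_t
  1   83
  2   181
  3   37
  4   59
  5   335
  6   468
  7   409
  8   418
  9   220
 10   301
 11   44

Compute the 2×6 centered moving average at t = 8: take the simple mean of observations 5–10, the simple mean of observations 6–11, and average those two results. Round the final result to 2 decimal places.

334.25

Sum over 5–10: 335 + 468 + 409 + 418 + 220 + 301 = 2151
Sum over 6–11: 468 + 409 + 418 + 220 + 301 + 44 = 1860
CMA at t=8 = (2151 + 1860) / (2·6) = 4011 / 12 = 334.25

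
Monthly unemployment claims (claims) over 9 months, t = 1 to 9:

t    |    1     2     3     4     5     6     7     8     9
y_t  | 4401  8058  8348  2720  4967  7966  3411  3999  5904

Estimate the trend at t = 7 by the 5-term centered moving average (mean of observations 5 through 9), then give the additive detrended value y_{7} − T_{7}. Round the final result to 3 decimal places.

-1838.400

Trend T_7 = (4967 + 7966 + 3411 + 3999 + 5904) / 5 = 26247/5 = 5249.40000
Detrended value: 3411 − 5249.40000 = -1838.400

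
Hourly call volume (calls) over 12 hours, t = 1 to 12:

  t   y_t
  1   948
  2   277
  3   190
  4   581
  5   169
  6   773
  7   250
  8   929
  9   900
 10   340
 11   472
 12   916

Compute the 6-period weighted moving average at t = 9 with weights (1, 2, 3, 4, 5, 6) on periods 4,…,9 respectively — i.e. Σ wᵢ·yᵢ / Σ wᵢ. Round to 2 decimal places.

680.14

Weighted sum: 1·581 + 2·169 + 3·773 + 4·250 + 5·929 + 6·900 = 581 + 338 + 2319 + 1000 + 4645 + 5400 = 14283
Weight total: 1 + 2 + 3 + 4 + 5 + 6 = 21
WMA = 14283 / 21 = 680.14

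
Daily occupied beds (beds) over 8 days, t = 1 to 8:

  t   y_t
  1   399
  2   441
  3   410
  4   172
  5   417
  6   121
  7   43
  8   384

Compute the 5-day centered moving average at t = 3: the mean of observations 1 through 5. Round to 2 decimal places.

367.80

Sum of periods 1–5: 399 + 441 + 410 + 172 + 417 = 1839
Divide by 5: 1839 / 5 = 367.80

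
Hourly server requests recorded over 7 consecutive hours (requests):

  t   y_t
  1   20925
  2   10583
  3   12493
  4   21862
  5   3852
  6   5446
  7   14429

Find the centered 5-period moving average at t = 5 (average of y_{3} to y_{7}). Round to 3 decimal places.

Sum of periods 3–7: 12493 + 21862 + 3852 + 5446 + 14429 = 58082
Divide by 5: 58082 / 5 = 11616.400

11616.400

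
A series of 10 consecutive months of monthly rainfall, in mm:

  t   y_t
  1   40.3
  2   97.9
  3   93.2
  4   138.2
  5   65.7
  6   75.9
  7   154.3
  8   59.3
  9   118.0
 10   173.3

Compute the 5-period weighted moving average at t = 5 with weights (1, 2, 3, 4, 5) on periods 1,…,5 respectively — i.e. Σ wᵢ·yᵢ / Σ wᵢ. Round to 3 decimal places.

Weighted sum: 1·40.3 + 2·97.9 + 3·93.2 + 4·138.2 + 5·65.7 = 40.3 + 195.8 + 279.6 + 552.8 + 328.5 = 1397.0
Weight total: 1 + 2 + 3 + 4 + 5 = 15
WMA = 1397.0 / 15 = 93.133

93.133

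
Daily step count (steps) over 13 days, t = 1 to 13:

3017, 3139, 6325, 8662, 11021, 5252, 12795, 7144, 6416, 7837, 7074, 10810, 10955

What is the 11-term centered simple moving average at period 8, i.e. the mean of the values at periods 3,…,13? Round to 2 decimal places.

8571.91

Sum of periods 3–13: 6325 + 8662 + 11021 + 5252 + 12795 + 7144 + 6416 + 7837 + 7074 + 10810 + 10955 = 94291
Divide by 11: 94291 / 11 = 8571.91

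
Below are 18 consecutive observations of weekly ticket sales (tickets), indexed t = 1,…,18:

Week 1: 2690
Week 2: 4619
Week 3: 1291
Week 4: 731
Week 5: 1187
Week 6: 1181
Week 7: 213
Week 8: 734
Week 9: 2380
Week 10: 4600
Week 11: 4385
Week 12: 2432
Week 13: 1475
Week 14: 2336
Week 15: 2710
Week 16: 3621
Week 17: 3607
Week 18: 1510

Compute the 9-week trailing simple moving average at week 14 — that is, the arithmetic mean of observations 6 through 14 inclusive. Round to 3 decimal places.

Sum of periods 6–14: 1181 + 213 + 734 + 2380 + 4600 + 4385 + 2432 + 1475 + 2336 = 19736
Divide by 9: 19736 / 9 = 2192.889

2192.889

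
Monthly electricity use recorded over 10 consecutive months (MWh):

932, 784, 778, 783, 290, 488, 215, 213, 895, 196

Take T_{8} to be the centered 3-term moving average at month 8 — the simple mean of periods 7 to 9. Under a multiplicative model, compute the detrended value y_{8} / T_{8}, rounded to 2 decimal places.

0.48

Trend T_8 = (215 + 213 + 895) / 3 = 1323/3 = 441.0000
Ratio to trend: 213 / 441.0000 = 0.48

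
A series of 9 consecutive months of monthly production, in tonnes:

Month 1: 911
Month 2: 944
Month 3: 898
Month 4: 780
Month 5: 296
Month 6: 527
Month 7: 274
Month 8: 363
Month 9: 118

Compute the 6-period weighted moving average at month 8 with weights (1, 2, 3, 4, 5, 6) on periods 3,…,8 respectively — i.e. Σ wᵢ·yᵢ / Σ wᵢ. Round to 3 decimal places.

428.667

Weighted sum: 1·898 + 2·780 + 3·296 + 4·527 + 5·274 + 6·363 = 898 + 1560 + 888 + 2108 + 1370 + 2178 = 9002
Weight total: 1 + 2 + 3 + 4 + 5 + 6 = 21
WMA = 9002 / 21 = 428.667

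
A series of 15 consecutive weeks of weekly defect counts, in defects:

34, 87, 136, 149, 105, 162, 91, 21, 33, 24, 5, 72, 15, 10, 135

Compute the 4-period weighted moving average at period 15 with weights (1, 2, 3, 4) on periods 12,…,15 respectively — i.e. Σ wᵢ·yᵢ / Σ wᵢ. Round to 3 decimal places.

Weighted sum: 1·72 + 2·15 + 3·10 + 4·135 = 72 + 30 + 30 + 540 = 672
Weight total: 1 + 2 + 3 + 4 = 10
WMA = 672 / 10 = 67.200

67.200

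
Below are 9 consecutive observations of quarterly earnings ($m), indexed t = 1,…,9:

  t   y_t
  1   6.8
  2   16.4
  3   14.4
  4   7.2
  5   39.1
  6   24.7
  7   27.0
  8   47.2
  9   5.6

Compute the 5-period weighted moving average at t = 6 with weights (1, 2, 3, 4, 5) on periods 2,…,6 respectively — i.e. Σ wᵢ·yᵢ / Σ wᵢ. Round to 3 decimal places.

23.113

Weighted sum: 1·16.4 + 2·14.4 + 3·7.2 + 4·39.1 + 5·24.7 = 16.4 + 28.8 + 21.6 + 156.4 + 123.5 = 346.7
Weight total: 1 + 2 + 3 + 4 + 5 = 15
WMA = 346.7 / 15 = 23.113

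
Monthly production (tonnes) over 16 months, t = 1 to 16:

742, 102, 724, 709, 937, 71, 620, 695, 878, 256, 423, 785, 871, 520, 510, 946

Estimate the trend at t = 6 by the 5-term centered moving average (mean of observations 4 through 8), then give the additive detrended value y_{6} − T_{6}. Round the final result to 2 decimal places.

-535.40

Trend T_6 = (709 + 937 + 71 + 620 + 695) / 5 = 3032/5 = 606.4000
Detrended value: 71 − 606.4000 = -535.40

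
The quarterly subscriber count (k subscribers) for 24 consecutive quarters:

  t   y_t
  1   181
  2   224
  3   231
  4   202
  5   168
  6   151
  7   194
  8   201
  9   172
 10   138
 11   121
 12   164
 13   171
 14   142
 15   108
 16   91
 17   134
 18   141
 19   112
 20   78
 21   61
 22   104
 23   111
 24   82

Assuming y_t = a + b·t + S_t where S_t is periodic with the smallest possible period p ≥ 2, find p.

5

First differences y_{t+1} − y_t: 43, 7, -29, -34, -17, 43, 7, -29, -34, -17, 43, 7, …
The difference pattern repeats every 5 terms and not for any smaller step, so p = 5.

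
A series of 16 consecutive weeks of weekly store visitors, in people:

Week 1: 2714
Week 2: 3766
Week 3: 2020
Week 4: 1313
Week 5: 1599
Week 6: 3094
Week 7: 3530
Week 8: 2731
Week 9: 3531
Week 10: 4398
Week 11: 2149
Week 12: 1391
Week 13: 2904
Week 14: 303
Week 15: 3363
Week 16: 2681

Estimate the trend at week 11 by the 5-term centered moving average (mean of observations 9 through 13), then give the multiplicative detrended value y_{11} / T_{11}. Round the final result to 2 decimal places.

Trend T_11 = (3531 + 4398 + 2149 + 1391 + 2904) / 5 = 14373/5 = 2874.6000
Ratio to trend: 2149 / 2874.6000 = 0.75

0.75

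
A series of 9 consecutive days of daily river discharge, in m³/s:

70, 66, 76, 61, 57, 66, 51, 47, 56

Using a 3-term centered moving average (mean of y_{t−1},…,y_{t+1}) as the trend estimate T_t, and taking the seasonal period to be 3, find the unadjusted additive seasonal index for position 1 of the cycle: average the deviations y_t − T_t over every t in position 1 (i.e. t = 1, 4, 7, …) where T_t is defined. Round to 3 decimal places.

Season position 1 occurs at t = 4, 7 (where T_t is defined).
t=4: T_4 = 64.66667; y_4 − T_4 = 61 − 64.66667 = -3.66667
t=7: T_7 = 54.66667; y_7 − T_7 = 51 − 54.66667 = -3.66667
Mean deviation: (-3.66667 + -3.66667) / 2 = -3.667

-3.667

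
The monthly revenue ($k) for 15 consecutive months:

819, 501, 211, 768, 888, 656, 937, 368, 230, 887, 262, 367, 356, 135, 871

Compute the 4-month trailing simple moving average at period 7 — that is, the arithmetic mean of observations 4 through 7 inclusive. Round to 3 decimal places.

812.250

Sum of periods 4–7: 768 + 888 + 656 + 937 = 3249
Divide by 4: 3249 / 4 = 812.250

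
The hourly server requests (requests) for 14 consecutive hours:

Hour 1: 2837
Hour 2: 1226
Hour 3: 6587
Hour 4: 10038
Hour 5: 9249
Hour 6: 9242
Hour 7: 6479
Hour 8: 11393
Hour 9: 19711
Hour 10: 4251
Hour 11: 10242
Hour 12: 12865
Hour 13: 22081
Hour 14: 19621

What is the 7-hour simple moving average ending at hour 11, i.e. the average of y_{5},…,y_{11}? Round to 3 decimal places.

10081.000

Sum of periods 5–11: 9249 + 9242 + 6479 + 11393 + 19711 + 4251 + 10242 = 70567
Divide by 7: 70567 / 7 = 10081.000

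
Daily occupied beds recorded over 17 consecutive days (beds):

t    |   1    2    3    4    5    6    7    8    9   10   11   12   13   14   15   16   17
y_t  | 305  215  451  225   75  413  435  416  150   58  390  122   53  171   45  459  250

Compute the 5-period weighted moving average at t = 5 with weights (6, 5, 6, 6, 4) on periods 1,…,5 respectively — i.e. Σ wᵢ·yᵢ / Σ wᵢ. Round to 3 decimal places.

268.926

Weighted sum: 6·305 + 5·215 + 6·451 + 6·225 + 4·75 = 1830 + 1075 + 2706 + 1350 + 300 = 7261
Weight total: 6 + 5 + 6 + 6 + 4 = 27
WMA = 7261 / 27 = 268.926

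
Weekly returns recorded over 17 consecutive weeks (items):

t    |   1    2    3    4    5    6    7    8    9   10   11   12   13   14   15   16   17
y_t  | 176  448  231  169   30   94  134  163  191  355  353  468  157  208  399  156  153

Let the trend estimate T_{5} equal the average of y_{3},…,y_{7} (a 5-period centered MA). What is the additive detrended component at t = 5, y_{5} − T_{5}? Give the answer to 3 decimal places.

-101.600

Trend T_5 = (231 + 169 + 30 + 94 + 134) / 5 = 658/5 = 131.60000
Detrended value: 30 − 131.60000 = -101.600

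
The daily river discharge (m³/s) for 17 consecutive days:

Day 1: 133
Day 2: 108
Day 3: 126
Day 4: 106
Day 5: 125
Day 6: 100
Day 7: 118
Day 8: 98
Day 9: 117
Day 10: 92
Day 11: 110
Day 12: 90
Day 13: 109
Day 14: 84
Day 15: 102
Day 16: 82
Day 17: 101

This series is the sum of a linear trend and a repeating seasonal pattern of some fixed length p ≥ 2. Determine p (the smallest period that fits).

First differences y_{t+1} − y_t: -25, 18, -20, 19, -25, 18, -20, 19, -25, 18, …
The difference pattern repeats every 4 terms and not for any smaller step, so p = 4.

4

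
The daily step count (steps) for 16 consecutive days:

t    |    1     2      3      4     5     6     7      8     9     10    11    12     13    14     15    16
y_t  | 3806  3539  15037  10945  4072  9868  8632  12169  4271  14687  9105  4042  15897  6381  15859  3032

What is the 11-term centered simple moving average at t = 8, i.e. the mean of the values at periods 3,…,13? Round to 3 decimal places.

9884.091

Sum of periods 3–13: 15037 + 10945 + 4072 + 9868 + 8632 + 12169 + 4271 + 14687 + 9105 + 4042 + 15897 = 108725
Divide by 11: 108725 / 11 = 9884.091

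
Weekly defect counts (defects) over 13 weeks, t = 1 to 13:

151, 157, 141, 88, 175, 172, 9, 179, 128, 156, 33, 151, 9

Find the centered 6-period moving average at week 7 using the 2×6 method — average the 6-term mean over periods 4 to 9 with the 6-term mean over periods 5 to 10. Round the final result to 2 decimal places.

Sum over 4–9: 88 + 175 + 172 + 9 + 179 + 128 = 751
Sum over 5–10: 175 + 172 + 9 + 179 + 128 + 156 = 819
CMA at t=7 = (751 + 819) / (2·6) = 1570 / 12 = 130.83

130.83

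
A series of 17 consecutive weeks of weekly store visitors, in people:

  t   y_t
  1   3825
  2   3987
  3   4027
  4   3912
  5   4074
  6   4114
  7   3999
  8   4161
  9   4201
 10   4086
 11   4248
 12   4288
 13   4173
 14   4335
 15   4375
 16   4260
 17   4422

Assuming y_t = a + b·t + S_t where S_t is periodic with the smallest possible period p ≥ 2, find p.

First differences y_{t+1} − y_t: 162, 40, -115, 162, 40, -115, 162, 40, …
The difference pattern repeats every 3 terms and not for any smaller step, so p = 3.

3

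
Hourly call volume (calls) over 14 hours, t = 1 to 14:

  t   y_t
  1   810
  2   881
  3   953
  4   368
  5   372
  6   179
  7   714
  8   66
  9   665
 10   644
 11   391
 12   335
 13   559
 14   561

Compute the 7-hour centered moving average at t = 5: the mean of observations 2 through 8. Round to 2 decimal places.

Sum of periods 2–8: 881 + 953 + 368 + 372 + 179 + 714 + 66 = 3533
Divide by 7: 3533 / 7 = 504.71

504.71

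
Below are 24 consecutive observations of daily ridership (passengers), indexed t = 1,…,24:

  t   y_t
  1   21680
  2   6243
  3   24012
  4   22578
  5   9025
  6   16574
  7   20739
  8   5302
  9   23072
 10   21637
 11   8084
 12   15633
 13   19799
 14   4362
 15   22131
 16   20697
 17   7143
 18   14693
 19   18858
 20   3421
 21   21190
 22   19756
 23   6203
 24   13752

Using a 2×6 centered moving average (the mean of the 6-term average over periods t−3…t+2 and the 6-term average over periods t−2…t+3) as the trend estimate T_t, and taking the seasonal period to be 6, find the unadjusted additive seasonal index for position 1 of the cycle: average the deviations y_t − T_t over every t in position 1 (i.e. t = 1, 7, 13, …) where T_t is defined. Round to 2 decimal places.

4602.72

Season position 1 occurs at t = 7, 13, 19 (where T_t is defined).
t=7: T_7 = 16136.5833; y_7 − T_7 = 20739 − 16136.5833 = 4602.4167
t=13: T_13 = 15196.0000; y_13 − T_13 = 19799 − 15196.0000 = 4603.0000
t=19: T_19 = 14255.2500; y_19 − T_19 = 18858 − 14255.2500 = 4602.7500
Mean deviation: (4602.4167 + 4603.0000 + 4602.7500) / 3 = 4602.72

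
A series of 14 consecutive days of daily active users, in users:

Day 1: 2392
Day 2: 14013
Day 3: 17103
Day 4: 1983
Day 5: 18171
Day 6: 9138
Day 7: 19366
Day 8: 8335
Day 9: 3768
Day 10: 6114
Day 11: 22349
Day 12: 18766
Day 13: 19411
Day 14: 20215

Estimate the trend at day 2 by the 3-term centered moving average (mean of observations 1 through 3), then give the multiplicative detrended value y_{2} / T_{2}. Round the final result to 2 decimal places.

Trend T_2 = (2392 + 14013 + 17103) / 3 = 33508/3 = 11169.3333
Ratio to trend: 14013 / 11169.3333 = 1.25

1.25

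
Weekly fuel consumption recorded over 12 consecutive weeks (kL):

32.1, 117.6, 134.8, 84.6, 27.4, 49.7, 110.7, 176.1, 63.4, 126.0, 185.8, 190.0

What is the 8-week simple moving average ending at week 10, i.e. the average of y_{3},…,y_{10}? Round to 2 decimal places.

96.59

Sum of periods 3–10: 134.8 + 84.6 + 27.4 + 49.7 + 110.7 + 176.1 + 63.4 + 126.0 = 772.7
Divide by 8: 772.7 / 8 = 96.59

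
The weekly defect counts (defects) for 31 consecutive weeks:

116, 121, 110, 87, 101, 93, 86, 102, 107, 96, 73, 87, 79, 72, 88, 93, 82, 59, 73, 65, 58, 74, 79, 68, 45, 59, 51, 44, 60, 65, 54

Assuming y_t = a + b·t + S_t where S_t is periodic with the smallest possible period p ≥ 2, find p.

7

First differences y_{t+1} − y_t: 5, -11, -23, 14, -8, -7, 16, 5, -11, -23, 14, -8, -7, 16, 5, -11, …
The difference pattern repeats every 7 terms and not for any smaller step, so p = 7.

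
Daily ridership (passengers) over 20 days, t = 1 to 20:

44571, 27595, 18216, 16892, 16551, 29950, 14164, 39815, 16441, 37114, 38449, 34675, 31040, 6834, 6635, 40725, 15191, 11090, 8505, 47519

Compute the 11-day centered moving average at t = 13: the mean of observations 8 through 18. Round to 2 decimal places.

Sum of periods 8–18: 39815 + 16441 + 37114 + 38449 + 34675 + 31040 + 6834 + 6635 + 40725 + 15191 + 11090 = 278009
Divide by 11: 278009 / 11 = 25273.55

25273.55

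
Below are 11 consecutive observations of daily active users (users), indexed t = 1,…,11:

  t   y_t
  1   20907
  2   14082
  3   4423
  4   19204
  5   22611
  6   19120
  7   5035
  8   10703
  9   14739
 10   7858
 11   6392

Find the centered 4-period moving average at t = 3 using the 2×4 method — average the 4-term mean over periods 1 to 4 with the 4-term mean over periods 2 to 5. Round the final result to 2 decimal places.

Sum over 1–4: 20907 + 14082 + 4423 + 19204 = 58616
Sum over 2–5: 14082 + 4423 + 19204 + 22611 = 60320
CMA at t=3 = (58616 + 60320) / (2·4) = 118936 / 8 = 14867.00

14867.00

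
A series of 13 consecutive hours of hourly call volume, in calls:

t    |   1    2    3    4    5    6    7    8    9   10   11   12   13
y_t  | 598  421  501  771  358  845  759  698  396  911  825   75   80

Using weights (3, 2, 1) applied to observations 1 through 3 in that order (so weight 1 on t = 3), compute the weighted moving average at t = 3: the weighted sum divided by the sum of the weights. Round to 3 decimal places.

522.833

Weighted sum: 3·598 + 2·421 + 1·501 = 1794 + 842 + 501 = 3137
Weight total: 3 + 2 + 1 = 6
WMA = 3137 / 6 = 522.833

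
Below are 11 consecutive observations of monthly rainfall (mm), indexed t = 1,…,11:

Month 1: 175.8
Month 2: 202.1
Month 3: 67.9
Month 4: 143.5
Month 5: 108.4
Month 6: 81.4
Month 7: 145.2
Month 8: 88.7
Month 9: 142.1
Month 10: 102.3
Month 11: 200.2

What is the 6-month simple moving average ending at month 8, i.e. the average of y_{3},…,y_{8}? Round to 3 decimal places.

Sum of periods 3–8: 67.9 + 143.5 + 108.4 + 81.4 + 145.2 + 88.7 = 635.1
Divide by 6: 635.1 / 6 = 105.850

105.850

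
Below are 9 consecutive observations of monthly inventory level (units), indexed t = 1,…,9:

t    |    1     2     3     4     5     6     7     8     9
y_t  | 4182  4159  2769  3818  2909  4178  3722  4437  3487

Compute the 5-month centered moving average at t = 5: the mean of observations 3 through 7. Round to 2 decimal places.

3479.20

Sum of periods 3–7: 2769 + 3818 + 2909 + 4178 + 3722 = 17396
Divide by 5: 17396 / 5 = 3479.20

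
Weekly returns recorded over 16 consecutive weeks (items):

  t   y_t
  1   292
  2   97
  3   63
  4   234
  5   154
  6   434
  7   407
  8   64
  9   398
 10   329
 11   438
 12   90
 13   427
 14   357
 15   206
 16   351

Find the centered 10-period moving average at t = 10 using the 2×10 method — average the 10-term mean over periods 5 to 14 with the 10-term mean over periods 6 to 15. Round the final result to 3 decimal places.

Sum over 5–14: 154 + 434 + 407 + 64 + 398 + 329 + 438 + 90 + 427 + 357 = 3098
Sum over 6–15: 434 + 407 + 64 + 398 + 329 + 438 + 90 + 427 + 357 + 206 = 3150
CMA at t=10 = (3098 + 3150) / (2·10) = 6248 / 20 = 312.400

312.400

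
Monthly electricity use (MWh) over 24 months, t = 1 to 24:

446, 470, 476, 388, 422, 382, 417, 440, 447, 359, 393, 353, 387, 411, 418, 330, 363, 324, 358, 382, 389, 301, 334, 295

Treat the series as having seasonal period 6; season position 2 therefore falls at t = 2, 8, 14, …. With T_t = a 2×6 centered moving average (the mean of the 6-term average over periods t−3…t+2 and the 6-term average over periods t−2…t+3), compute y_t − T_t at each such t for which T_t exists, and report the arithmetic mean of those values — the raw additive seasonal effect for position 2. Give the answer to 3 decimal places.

Season position 2 occurs at t = 8, 14, 20 (where T_t is defined).
t=8: T_8 = 408.75000; y_8 − T_8 = 440 − 408.75000 = 31.25000
t=14: T_14 = 379.50000; y_14 − T_14 = 411 − 379.50000 = 31.50000
t=20: T_20 = 350.41667; y_20 − T_20 = 382 − 350.41667 = 31.58333
Mean deviation: (31.25000 + 31.50000 + 31.58333) / 3 = 31.444

31.444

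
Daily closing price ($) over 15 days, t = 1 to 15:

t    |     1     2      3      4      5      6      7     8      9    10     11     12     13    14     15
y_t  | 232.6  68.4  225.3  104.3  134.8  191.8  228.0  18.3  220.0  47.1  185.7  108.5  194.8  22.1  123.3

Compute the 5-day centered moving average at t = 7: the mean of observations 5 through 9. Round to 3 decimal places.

Sum of periods 5–9: 134.8 + 191.8 + 228.0 + 18.3 + 220.0 = 792.9
Divide by 5: 792.9 / 5 = 158.580

158.580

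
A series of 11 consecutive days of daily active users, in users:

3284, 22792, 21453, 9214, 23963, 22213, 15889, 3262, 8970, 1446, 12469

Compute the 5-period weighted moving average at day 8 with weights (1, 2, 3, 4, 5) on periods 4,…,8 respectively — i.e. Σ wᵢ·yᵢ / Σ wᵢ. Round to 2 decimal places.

Weighted sum: 1·9214 + 2·23963 + 3·22213 + 4·15889 + 5·3262 = 9214 + 47926 + 66639 + 63556 + 16310 = 203645
Weight total: 1 + 2 + 3 + 4 + 5 = 15
WMA = 203645 / 15 = 13576.33

13576.33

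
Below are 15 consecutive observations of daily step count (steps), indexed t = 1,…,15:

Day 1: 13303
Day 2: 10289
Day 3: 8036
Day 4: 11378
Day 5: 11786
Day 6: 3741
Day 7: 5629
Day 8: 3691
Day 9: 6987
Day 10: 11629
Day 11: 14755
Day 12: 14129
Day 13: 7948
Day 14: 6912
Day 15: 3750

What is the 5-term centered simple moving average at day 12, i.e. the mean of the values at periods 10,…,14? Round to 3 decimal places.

Sum of periods 10–14: 11629 + 14755 + 14129 + 7948 + 6912 = 55373
Divide by 5: 55373 / 5 = 11074.600

11074.600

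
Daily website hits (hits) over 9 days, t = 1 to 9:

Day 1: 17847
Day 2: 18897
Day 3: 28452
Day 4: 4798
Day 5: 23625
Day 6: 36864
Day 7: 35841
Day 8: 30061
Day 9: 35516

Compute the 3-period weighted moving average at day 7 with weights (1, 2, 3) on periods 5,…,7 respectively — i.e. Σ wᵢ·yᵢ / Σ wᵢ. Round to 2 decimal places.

34146.00

Weighted sum: 1·23625 + 2·36864 + 3·35841 = 23625 + 73728 + 107523 = 204876
Weight total: 1 + 2 + 3 = 6
WMA = 204876 / 6 = 34146.00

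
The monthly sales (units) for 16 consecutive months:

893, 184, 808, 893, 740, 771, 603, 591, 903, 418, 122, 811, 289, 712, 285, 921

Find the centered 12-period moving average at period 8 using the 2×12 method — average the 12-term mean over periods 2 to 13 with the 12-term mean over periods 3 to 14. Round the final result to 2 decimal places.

Sum over 2–13: 184 + 808 + 893 + 740 + 771 + 603 + 591 + 903 + 418 + 122 + 811 + 289 = 7133
Sum over 3–14: 808 + 893 + 740 + 771 + 603 + 591 + 903 + 418 + 122 + 811 + 289 + 712 = 7661
CMA at t=8 = (7133 + 7661) / (2·12) = 14794 / 24 = 616.42

616.42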